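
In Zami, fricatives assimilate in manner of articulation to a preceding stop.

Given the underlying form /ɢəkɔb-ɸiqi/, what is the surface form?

[ɢəkɔbpiqi]

The rule targets /ɸ/ (voiceless bilabial fricative), which sits after the trigger /b/ (stop).
The voiceless bilabial stop is [p], so /ɸ/ → [p].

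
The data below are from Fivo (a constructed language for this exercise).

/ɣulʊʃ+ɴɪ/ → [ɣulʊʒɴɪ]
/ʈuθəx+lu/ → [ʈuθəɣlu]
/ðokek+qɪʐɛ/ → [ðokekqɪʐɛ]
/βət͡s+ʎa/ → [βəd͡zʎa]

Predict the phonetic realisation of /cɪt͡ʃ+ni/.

[cɪd͡ʒni]

The data show regressive voicing assimilation: /ʃ/ → [ʒ] before /ɴ/; /x/ → [ɣ] before /l/; /t͡s/ → [d͡z] before /ʎ/. In each pair only voicing changes, matching the following consonant, while place and manner stay constant.
Nothing changes in [ðokekqɪʐɛ]: there the adjacent consonants already agree in voicing (/k/ and /q/ are both voiceless), so this form is consistent with the same rule.
The rule targets /t͡ʃ/ (voiceless postalveolar affricate), which sits before the trigger /n/ (voiced).
A voiced postalveolar affricate is [d͡ʒ], so the surface segment is [d͡ʒ].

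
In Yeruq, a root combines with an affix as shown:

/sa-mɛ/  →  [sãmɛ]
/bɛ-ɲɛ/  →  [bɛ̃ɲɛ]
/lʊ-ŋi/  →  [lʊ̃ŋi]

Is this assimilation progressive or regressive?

regressive

The vowel /a/ surfaces as nasalised [ã] next to the following nasal /m/ — it has acquired the [+nasal] feature of its neighbour.
Likewise in the remaining data: /ɛ/ → [ɛ̃] before /ɲ/; /ʊ/ → [ʊ̃] before /ŋ/ — each time a vowel is nasalised next to a following nasal.
Because the conditioning nasal is to the right of the vowel that changes, the process is regressive (anticipatory).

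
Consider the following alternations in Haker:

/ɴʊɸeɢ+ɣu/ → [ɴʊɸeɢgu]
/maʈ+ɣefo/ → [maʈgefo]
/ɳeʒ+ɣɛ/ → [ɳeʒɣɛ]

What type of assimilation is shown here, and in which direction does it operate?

Comparing underlying and surface forms, /ɣ/ → [g] is the alternation; the neighbouring /ɢ/ is constant.
/ɣ/ is a fricative while /ɢ/ is a stop; the output [g] is a stop, matching the trigger — so the feature that spreads is manner.
Place and voice are unchanged, so the assimilation is partial, not total.
Checking the remaining alternation: /ɣ/ → [g] after /ʈ/ (fricative → stop, matching a stop) — only manner changes, and always toward the preceding segment.
No alternation appears in [ɳeʒɣɛ]: there the adjacent consonants already agree in manner (/ɣ/ and /ʒ/ are both fricatives), so this form is consistent with the same rule.
Since the segment that changes follows the conditioning segment, the assimilation is progressive.

progressive manner assimilation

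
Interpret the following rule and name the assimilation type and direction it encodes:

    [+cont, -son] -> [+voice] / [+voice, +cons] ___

The structural change is [+voice], and the conditioning segment [+voice, +cons] (a voiced consonant) is itself voiced, so the target comes to share the voicing of its neighbour — voicing assimilation.
The conditioning segment sits to the left of the focus bar, meaning the trigger precedes the segment that changes — progressive assimilation.

progressive voicing assimilation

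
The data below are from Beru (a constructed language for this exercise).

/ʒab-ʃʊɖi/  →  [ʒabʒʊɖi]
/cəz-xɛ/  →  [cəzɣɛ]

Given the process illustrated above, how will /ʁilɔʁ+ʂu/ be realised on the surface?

The data show progressive voicing assimilation: /ʃ/ → [ʒ] after /b/; /x/ → [ɣ] after /z/. In each pair only voicing changes, matching the preceding consonant, while place and manner stay constant.
/ʂ/ is a voiceless retroflex fricative. The preceding trigger /ʁ/ is voiced, so /ʂ/ must become voiced as well.
The voiced retroflex fricative is [ʐ], so /ʂ/ → [ʐ].

[ʁilɔʁʐu]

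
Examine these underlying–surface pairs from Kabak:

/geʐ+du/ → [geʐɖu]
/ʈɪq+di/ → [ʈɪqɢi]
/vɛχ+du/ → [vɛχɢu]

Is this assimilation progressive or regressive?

progressive

Comparing underlying and surface forms, /d/ → [ɖ] is the alternation; the neighbouring /ʐ/ is constant.
/d/ is alveolar while /ʐ/ is retroflex; the output [ɖ] is retroflex, matching the trigger — so the feature that spreads is place.
Checking the remaining alternations: /d/ → [ɢ] after /q/ (alveolar → uvular, matching uvular); /d/ → [ɢ] after /χ/ (alveolar → uvular, matching uvular) — only place changes, and always toward the preceding segment.
Since the segment that changes follows the conditioning segment, the assimilation is progressive.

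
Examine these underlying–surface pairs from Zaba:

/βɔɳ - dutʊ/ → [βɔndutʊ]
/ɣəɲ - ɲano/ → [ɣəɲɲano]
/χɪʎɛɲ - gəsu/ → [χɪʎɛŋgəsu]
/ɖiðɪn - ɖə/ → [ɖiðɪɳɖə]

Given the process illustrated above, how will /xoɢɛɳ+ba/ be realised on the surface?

The data show regressive place assimilation: /ɳ/ → [n] before /d/; /ɲ/ → [ŋ] before /g/; /n/ → [ɳ] before /ɖ/. In each pair only place changes, matching the following consonant, while manner and voice stay constant.
No alternation appears in [ɣəɲɲano]: there the adjacent consonants already agree in place (/ɲ/ and /ɲ/ are both palatal), so this form is consistent with the same rule.
The rule targets /ɳ/ (voiced retroflex nasal), which sits before the trigger /b/ (bilabial).
A voiced bilabial nasal is [m], so the surface segment is [m].

[xoɢɛmba]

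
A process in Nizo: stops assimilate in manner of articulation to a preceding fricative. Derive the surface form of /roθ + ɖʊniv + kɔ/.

The rule targets /ɖ/ (voiced retroflex stop), which sits after the trigger /θ/ (fricative).
A voiced retroflex fricative is [ʐ], so the surface segment is [ʐ].
At the second juncture, /k/ likewise becomes [x] adjacent to /v/.

[roθʐʊnivxɔ]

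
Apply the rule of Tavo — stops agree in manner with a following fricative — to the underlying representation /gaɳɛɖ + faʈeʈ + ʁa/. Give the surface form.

/ɖ/ is a voiced retroflex stop. The following trigger /f/ is a fricative, so /ɖ/ must become a fricative as well.
Changing only its manner to fricative gives [ʐ] — the voiced retroflex fricative.
At the second juncture, /ʈ/ likewise becomes [ʂ] adjacent to /ʁ/.

[gaɳɛʐfaʈeʂʁa]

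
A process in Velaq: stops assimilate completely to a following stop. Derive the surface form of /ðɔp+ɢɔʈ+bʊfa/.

[ðɔɢɢɔbbʊfa]

/p/ is the segment targeted by the rule; it sits immediately before /ɢ/, so it assimilates completely and surfaces as [ɢ].
The same rule applies at the second boundary: /ʈ/ → [b] next to /b/.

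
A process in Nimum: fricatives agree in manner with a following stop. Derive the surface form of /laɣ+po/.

The rule targets /ɣ/ (voiced velar fricative), which sits before the trigger /p/ (stop).
The voiced velar stop is [g], so /ɣ/ → [g].

[lagpo]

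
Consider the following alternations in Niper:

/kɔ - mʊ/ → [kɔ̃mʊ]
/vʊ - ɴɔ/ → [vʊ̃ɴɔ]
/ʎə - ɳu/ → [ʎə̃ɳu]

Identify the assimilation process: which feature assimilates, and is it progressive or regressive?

The vowel /ɔ/ surfaces as nasalised [ɔ̃] next to the following nasal /m/ — it has acquired the [+nasal] feature of its neighbour.
Likewise in the remaining data: /ʊ/ → [ʊ̃] before /ɴ/; /ə/ → [ə̃] before /ɳ/ — each time a vowel is nasalised next to a following nasal.
Because the conditioning nasal is to the right of the vowel that changes, the process is regressive (anticipatory).

regressive nasality assimilation (vowel nasalisation)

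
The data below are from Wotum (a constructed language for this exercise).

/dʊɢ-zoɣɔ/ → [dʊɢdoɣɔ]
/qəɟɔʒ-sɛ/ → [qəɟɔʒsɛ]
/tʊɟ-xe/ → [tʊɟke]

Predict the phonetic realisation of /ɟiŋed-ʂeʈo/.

The data show progressive manner assimilation: /z/ → [d] after /ɢ/; /x/ → [k] after /ɟ/. In each pair only manner changes, matching the preceding consonant, while place and voice stay constant.
No alternation appears in [qəɟɔʒsɛ]: there the adjacent consonants already agree in manner (/s/ and /ʒ/ are both fricatives), so this form is consistent with the same rule.
/ʂ/ is a voiceless retroflex fricative. The preceding trigger /d/ is a stop, so /ʂ/ must become a stop as well.
The voiceless retroflex stop is [ʈ], so /ʂ/ → [ʈ].

[ɟiŋedʈeʈo]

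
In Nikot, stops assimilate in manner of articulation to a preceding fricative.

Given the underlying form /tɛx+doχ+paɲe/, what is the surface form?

[tɛxzoχɸaɲe]

/d/ is a voiced alveolar stop. The preceding trigger /x/ is a fricative, so /d/ must become a fricative as well.
Changing only its manner to fricative gives [z] — the voiced alveolar fricative.
The same rule applies at the second boundary: /p/ → [ɸ] next to /χ/.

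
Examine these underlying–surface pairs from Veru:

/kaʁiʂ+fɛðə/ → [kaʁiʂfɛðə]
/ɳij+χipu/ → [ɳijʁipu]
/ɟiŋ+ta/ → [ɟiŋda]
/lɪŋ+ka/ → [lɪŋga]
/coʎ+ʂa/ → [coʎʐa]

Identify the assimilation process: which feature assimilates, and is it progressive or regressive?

Underlying /χ/ is realised as [ʁ] next to /j/; /j/ itself does not change.
/χ/ is voiceless while /j/ is voiced; the output [ʁ] is voiced, matching the trigger — so the feature that spreads is voicing.
Place and manner are unchanged, so the assimilation is partial, not total.
Checking the remaining alternations: /t/ → [d] after /ŋ/ (voiceless → voiced, matching voiced); /k/ → [g] after /ŋ/ (voiceless → voiced, matching voiced); /ʂ/ → [ʐ] after /ʎ/ (voiceless → voiced, matching voiced) — only voicing changes, and always toward the preceding segment.
No alternation appears in [kaʁiʂfɛðə]: there the adjacent consonants already agree in voicing (/f/ and /ʂ/ are both voiceless), so this form is consistent with the same rule.
The trigger is the preceding segment, so the direction is progressive (perseverative).

progressive voicing assimilation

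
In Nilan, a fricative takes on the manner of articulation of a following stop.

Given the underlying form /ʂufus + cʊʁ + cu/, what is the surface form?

[ʂufutcʊɢcu]

/s/ is a voiceless alveolar fricative. The following trigger /c/ is a stop, so /s/ must become a stop as well.
The voiceless alveolar stop is [t], so /s/ → [t].
At the second juncture, /ʁ/ likewise becomes [ɢ] adjacent to /c/.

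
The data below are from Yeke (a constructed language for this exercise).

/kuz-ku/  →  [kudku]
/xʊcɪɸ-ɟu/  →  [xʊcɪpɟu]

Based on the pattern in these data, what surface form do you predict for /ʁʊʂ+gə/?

[ʁʊʈgə]

The data show regressive manner assimilation: /z/ → [d] before /k/; /ɸ/ → [p] before /ɟ/. In each pair only manner changes, matching the following consonant, while place and voice stay constant.
/ʂ/ is a voiceless retroflex fricative. The following trigger /g/ is a stop, so /ʂ/ must become a stop as well.
A voiceless retroflex stop is [ʈ], so the surface segment is [ʈ].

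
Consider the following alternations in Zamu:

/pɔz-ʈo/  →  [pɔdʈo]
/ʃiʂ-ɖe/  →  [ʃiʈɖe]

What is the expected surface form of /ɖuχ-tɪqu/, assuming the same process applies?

[ɖuqtɪqu]

The data show regressive manner assimilation: /z/ → [d] before /ʈ/; /ʂ/ → [ʈ] before /ɖ/. In each pair only manner changes, matching the following consonant, while place and voice stay constant.
The rule targets /χ/ (voiceless uvular fricative), which sits before the trigger /t/ (stop).
A voiceless uvular stop is [q], so the surface segment is [q].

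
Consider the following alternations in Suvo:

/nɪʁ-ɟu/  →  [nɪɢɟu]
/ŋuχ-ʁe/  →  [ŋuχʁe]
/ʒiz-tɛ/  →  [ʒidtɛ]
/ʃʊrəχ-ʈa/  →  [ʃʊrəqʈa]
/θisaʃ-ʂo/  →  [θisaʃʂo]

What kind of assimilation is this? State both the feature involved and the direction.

Underlying /ʁ/ is realised as [ɢ] next to /ɟ/; /ɟ/ itself does not change.
The change fricative → stop matches the manner of the following /ɟ/, identifying this as manner assimilation.
Place and voice are unchanged, so the assimilation is partial, not total.
The same holds elsewhere in the data: /z/ → [d] before /t/ (fricative → stop, matching a stop); /χ/ → [q] before /ʈ/ (fricative → stop, matching a stop) — only manner changes, and always toward the following segment.
Nothing changes in [ŋuχʁe], [θisaʃʂo]: there the adjacent consonants already agree in manner (/χ/ and /ʁ/ are both fricatives; /ʃ/ and /ʂ/ are both fricatives), so these forms are consistent with the same rule.
Since the segment that changes precedes the conditioning segment, the assimilation is regressive.

regressive manner assimilation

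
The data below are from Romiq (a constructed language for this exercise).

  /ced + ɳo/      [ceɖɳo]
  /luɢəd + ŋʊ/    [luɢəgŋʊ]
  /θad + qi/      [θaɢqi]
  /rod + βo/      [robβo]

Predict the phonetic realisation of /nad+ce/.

[naɟce]

The data show regressive place assimilation: /d/ → [ɖ] before /ɳ/; /d/ → [g] before /ŋ/; /d/ → [ɢ] before /q/; /d/ → [b] before /β/. In each pair only place changes, matching the following consonant, while manner and voice stay constant.
/d/ is a voiced alveolar stop. The following trigger /c/ is palatal, so /d/ must become palatal as well.
Changing only its place to palatal gives [ɟ] — the voiced palatal stop.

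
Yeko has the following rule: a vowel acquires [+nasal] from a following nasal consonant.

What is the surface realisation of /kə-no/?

[kə̃no]

The vowel /ə/ is adjacent to the following nasal /n/, so it acquires [+nasal] and surfaces as [ə̃].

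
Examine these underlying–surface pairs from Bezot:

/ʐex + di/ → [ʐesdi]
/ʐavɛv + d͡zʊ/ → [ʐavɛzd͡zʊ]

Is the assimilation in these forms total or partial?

partial assimilation

The segment that alternates is /x/, which surfaces as [s] when adjacent to /d/.
The change velar → alveolar matches the place of the following /d/, identifying this as place assimilation.
Manner and voice are unchanged, so the assimilation is partial, not total.
The other alternating form patterns the same way: /v/ → [z] before /d͡z/ (labiodental → alveolar, matching alveolar) — only place changes, and always toward the following segment.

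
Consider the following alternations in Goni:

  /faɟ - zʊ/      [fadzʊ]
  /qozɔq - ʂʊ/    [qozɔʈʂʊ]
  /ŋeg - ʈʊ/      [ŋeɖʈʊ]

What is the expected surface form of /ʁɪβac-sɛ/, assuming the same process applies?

[ʁɪβatsɛ]

The data show regressive place assimilation: /ɟ/ → [d] before /z/; /q/ → [ʈ] before /ʂ/; /g/ → [ɖ] before /ʈ/. In each pair only place changes, matching the following consonant, while manner and voice stay constant.
/c/ is a voiceless palatal stop. The following trigger /s/ is alveolar, so /c/ must become alveolar as well.
The voiceless alveolar stop is [t], so /c/ → [t].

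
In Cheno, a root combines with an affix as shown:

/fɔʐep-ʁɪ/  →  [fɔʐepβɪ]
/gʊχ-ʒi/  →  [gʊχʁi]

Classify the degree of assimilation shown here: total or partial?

The segment that alternates is /ʁ/, which surfaces as [β] when adjacent to /p/.
/ʁ/ is uvular while /p/ is bilabial; the output [β] is bilabial, matching the trigger — so the feature that spreads is place.
Manner and voice are unchanged, so the assimilation is partial, not total.
The same holds elsewhere in the data: /ʒ/ → [ʁ] after /χ/ (postalveolar → uvular, matching uvular) — only place changes, and always toward the preceding segment.

partial assimilation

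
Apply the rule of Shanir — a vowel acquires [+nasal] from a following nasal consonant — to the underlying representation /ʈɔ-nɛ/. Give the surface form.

The vowel /ɔ/ is adjacent to the following nasal /n/, so it acquires [+nasal] and surfaces as [ɔ̃].

[ʈɔ̃nɛ]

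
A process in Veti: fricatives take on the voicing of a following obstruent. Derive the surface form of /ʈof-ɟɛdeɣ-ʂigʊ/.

/f/ is a voiceless labiodental fricative. The following trigger /ɟ/ is voiced, so /f/ must become voiced as well.
A voiced labiodental fricative is [v], so the surface segment is [v].
The same rule applies at the second boundary: /ɣ/ → [x] next to /ʂ/.

[ʈovɟɛdexʂigʊ]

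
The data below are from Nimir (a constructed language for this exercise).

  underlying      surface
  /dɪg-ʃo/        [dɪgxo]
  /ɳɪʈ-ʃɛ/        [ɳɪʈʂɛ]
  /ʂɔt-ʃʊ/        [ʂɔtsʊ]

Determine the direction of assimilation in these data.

The segment that alternates is /ʃ/, which surfaces as [x] when adjacent to /g/.
/ʃ/ is postalveolar while /g/ is velar; the output [x] is velar, matching the trigger — so the feature that spreads is place.
Checking the remaining alternations: /ʃ/ → [ʂ] after /ʈ/ (postalveolar → retroflex, matching retroflex); /ʃ/ → [s] after /t/ (postalveolar → alveolar, matching alveolar) — only place changes, and always toward the preceding segment.
The trigger is the preceding segment, so the direction is progressive (perseverative).

progressive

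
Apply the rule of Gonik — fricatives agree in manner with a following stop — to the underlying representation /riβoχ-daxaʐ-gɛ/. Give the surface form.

[riβoqdaxaɖgɛ]

The rule targets /χ/ (voiceless uvular fricative), which sits before the trigger /d/ (stop).
The voiceless uvular stop is [q], so /χ/ → [q].
The same rule applies at the second boundary: /ʐ/ → [ɖ] next to /g/.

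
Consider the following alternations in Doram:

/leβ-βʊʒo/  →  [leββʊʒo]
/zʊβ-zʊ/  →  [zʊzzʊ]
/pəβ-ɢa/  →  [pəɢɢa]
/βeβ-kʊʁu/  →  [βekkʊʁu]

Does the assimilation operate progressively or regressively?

The segment that alternates is /β/, which surfaces as [z] when adjacent to /z/.
The output [z] is identical to the trigger /z/ — every feature (place, manner, voicing) has been copied — so this is total assimilation.
The other forms behave the same way: /β/ → [ɢ] before /ɢ/; /β/ → [k] before /k/ — in each case the output is a copy of the following consonant.
In [leββʊʒo] the two consonants at the boundary are already identical (/β/ + /β/), so the rule applies vacuously and nothing changes.
The trigger is the following segment, so the direction is regressive (anticipatory).

regressive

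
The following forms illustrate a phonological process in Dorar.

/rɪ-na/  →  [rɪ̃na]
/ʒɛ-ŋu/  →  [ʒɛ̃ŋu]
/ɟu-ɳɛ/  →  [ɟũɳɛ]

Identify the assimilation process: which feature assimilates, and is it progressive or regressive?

regressive nasality assimilation (vowel nasalisation)

The vowel /ɪ/ surfaces as nasalised [ɪ̃] next to the following nasal /n/ — it has acquired the [+nasal] feature of its neighbour.
The other forms show the same pattern: /ɛ/ → [ɛ̃] before /ŋ/; /u/ → [ũ] before /ɳ/ — each time a vowel is nasalised next to a following nasal.
Because the conditioning nasal is to the right of the vowel that changes, the process is regressive (anticipatory).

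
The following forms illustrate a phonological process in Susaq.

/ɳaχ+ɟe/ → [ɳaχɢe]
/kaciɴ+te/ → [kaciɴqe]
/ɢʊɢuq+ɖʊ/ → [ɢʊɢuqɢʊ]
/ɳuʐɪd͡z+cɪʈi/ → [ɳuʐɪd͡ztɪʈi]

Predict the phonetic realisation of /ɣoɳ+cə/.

The data show progressive place assimilation: /ɟ/ → [ɢ] after /χ/; /t/ → [q] after /ɴ/; /ɖ/ → [ɢ] after /q/; /c/ → [t] after /d͡z/. In each pair only place changes, matching the preceding consonant, while manner and voice stay constant.
The rule targets /c/ (voiceless palatal stop), which sits after the trigger /ɳ/ (retroflex).
Changing only its place to retroflex gives [ʈ] — the voiceless retroflex stop.

[ɣoɳʈə]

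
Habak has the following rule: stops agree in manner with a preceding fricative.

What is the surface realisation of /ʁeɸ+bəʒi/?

/b/ is a voiced bilabial stop. The preceding trigger /ɸ/ is a fricative, so /b/ must become a fricative as well.
A voiced bilabial fricative is [β], so the surface segment is [β].

[ʁeɸβəʒi]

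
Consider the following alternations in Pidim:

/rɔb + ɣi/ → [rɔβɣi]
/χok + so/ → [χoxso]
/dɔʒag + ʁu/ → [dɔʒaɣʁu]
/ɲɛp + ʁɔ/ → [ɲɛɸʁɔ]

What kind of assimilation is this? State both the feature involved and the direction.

regressive manner assimilation

The segment that alternates is /b/, which surfaces as [β] when adjacent to /ɣ/.
The change stop → fricative matches the manner of the following /ɣ/, identifying this as manner assimilation.
Place and voice are unchanged, so the assimilation is partial, not total.
The other alternating forms pattern the same way: /k/ → [x] before /s/ (stop → fricative, matching a fricative); /g/ → [ɣ] before /ʁ/ (stop → fricative, matching a fricative); /p/ → [ɸ] before /ʁ/ (stop → fricative, matching a fricative) — only manner changes, and always toward the following segment.
Since the segment that changes precedes the conditioning segment, the assimilation is regressive.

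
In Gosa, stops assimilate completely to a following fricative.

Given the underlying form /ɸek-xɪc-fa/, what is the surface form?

/k/ is the segment targeted by the rule; it sits immediately before /x/, so it assimilates completely and surfaces as [x].
At the second juncture, /c/ likewise becomes [f] adjacent to /f/.

[ɸexxɪffa]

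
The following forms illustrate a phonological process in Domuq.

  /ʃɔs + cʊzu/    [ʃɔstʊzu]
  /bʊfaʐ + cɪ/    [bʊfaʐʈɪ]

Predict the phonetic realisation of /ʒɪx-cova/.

[ʒɪxkova]

The data show progressive place assimilation: /c/ → [t] after /s/; /c/ → [ʈ] after /ʐ/. In each pair only place changes, matching the preceding consonant, while manner and voice stay constant.
/c/ is a voiceless palatal stop. The preceding trigger /x/ is velar, so /c/ must become velar as well.
The voiceless velar stop is [k], so /c/ → [k].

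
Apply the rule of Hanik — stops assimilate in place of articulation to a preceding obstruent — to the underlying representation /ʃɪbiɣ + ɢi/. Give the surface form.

[ʃɪbiɣgi]

The rule targets /ɢ/ (voiced uvular stop), which sits after the trigger /ɣ/ (velar).
Changing only its place to velar gives [g] — the voiced velar stop.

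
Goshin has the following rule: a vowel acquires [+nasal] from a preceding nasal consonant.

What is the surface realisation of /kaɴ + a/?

/a/ sits next to the nasal /ɴ/ and is therefore nasalised to [ã].

[kaɴã]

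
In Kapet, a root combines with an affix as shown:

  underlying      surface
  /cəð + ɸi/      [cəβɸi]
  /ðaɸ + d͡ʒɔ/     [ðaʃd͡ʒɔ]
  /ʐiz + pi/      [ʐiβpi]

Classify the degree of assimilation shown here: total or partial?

partial assimilation

The segment that alternates is /ð/, which surfaces as [β] when adjacent to /ɸ/.
The change dental → bilabial matches the place of the following /ɸ/, identifying this as place assimilation.
Manner and voice are unchanged, so the assimilation is partial, not total.
The same holds elsewhere in the data: /ɸ/ → [ʃ] before /d͡ʒ/ (bilabial → postalveolar, matching postalveolar); /z/ → [β] before /p/ (alveolar → bilabial, matching bilabial) — only place changes, and always toward the following segment.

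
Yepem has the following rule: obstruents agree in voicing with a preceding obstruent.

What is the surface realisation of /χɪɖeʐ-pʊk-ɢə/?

/p/ is a voiceless bilabial stop. The preceding trigger /ʐ/ is voiced, so /p/ must become voiced as well.
A voiced bilabial stop is [b], so the surface segment is [b].
At the second juncture, /ɢ/ likewise becomes [q] adjacent to /k/.

[χɪɖeʐbʊkqə]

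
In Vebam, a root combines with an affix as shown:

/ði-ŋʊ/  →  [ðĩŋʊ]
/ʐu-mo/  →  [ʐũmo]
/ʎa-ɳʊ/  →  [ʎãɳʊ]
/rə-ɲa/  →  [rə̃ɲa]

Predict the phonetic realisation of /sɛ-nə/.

The data show regressive nasality assimilation (vowel nasalisation): /i/ → [ĩ] before /ŋ/; /u/ → [ũ] before /m/; /a/ → [ã] before /ɳ/; /ə/ → [ə̃] before /ɲ/ — a vowel is nasalised by an immediately following nasal consonant.
The vowel /ɛ/ is adjacent to the following nasal /n/, so it acquires [+nasal] and surfaces as [ɛ̃].

[sɛ̃nə]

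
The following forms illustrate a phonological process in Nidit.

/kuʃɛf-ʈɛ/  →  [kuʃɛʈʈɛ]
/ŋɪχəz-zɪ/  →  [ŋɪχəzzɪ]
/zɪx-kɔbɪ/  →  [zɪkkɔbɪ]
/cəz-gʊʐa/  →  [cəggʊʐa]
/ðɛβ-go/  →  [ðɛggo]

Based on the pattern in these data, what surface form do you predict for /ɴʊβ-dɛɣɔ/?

The data show regressive total assimilation (/f/ → [ʈ] before /ʈ/; /x/ → [k] before /k/; /z/ → [g] before /g/; /β/ → [g] before /g/): in every case the target segment becomes identical to its following neighbour, copying more than a single feature.
In [ŋɪχəzzɪ] the two consonants at the boundary are already identical (/z/ + /z/), so the rule applies vacuously and nothing changes.
/β/ is the segment targeted by the rule; it sits immediately before /d/, so it assimilates completely and surfaces as [d].

[ɴʊddɛɣɔ]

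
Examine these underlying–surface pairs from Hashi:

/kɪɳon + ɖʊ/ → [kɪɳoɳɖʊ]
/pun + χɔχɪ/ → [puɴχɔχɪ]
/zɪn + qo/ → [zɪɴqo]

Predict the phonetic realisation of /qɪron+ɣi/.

[qɪroŋɣi]

The data show regressive place assimilation: /n/ → [ɳ] before /ɖ/; /n/ → [ɴ] before /χ/; /n/ → [ɴ] before /q/. In each pair only place changes, matching the following consonant, while manner and voice stay constant.
/n/ is a voiced alveolar nasal. The following trigger /ɣ/ is velar, so /n/ must become velar as well.
A voiced velar nasal is [ŋ], so the surface segment is [ŋ].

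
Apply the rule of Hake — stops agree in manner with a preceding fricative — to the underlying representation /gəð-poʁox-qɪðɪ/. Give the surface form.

/p/ is a voiceless bilabial stop. The preceding trigger /ð/ is a fricative, so /p/ must become a fricative as well.
The voiceless bilabial fricative is [ɸ], so /p/ → [ɸ].
The same rule applies at the second boundary: /q/ → [χ] next to /x/.

[gəðɸoʁoxχɪðɪ]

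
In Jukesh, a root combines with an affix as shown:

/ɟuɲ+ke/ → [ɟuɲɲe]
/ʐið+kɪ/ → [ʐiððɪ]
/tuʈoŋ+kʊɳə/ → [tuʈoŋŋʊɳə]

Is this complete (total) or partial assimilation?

total assimilation

The segment that alternates is /k/, which surfaces as [ɲ] when adjacent to /ɲ/.
The output [ɲ] is identical to the trigger /ɲ/ — every feature (place, manner, voicing) has been copied — so this is total assimilation.
The remaining alternations confirm this: /k/ → [ð] after /ð/; /k/ → [ŋ] after /ŋ/ — in each case the output is a copy of the preceding consonant.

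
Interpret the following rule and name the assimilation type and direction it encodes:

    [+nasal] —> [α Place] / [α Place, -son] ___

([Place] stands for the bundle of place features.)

progressive place assimilation

The shared variable α links the value of the place features (abbreviated [Place]) on the target to the same value on the neighbouring segment, so place is the feature that assimilates.
Since the environment is written before the underscore, the trigger precedes the target; the direction is progressive.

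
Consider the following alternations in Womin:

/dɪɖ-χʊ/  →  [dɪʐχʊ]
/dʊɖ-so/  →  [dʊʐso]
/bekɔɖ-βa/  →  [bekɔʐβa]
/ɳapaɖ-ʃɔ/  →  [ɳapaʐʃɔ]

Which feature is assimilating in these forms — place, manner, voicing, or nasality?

Underlying /ɖ/ is realised as [ʐ] next to /χ/; /χ/ itself does not change.
The change stop → fricative matches the manner of the following /χ/, identifying this as manner assimilation.
Checking the remaining alternations: /ɖ/ → [ʐ] before /s/ (stop → fricative, matching a fricative); /ɖ/ → [ʐ] before /β/ (stop → fricative, matching a fricative); /ɖ/ → [ʐ] before /ʃ/ (stop → fricative, matching a fricative) — only manner changes, and always toward the following segment.

manner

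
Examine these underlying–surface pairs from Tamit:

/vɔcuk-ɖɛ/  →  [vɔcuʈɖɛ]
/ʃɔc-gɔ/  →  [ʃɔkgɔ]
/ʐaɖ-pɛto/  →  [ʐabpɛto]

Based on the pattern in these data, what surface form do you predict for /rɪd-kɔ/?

The data show regressive place assimilation: /k/ → [ʈ] before /ɖ/; /c/ → [k] before /g/; /ɖ/ → [b] before /p/. In each pair only place changes, matching the following consonant, while manner and voice stay constant.
The rule targets /d/ (voiced alveolar stop), which sits before the trigger /k/ (velar).
Changing only its place to velar gives [g] — the voiced velar stop.

[rɪgkɔ]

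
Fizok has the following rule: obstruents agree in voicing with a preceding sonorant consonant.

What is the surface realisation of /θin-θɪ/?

The rule targets /θ/ (voiceless dental fricative), which sits after the trigger /n/ (voiced).
The voiced dental fricative is [ð], so /θ/ → [ð].

[θinðɪ]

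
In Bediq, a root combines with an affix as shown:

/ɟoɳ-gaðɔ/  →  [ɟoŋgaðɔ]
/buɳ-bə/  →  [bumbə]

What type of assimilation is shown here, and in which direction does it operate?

regressive place assimilation

Comparing underlying and surface forms, /ɳ/ → [ŋ] is the alternation; the neighbouring /g/ is constant.
/ɳ/ is retroflex while /g/ is velar; the output [ŋ] is velar, matching the trigger — so the feature that spreads is place.
Manner and voice are unchanged, so the assimilation is partial, not total.
The other alternating form patterns the same way: /ɳ/ → [m] before /b/ (retroflex → bilabial, matching bilabial) — only place changes, and always toward the following segment.
The trigger is the following segment, so the direction is regressive (anticipatory).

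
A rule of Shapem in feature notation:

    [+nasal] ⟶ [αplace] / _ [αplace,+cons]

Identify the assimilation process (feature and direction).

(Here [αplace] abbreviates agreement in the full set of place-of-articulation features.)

The shared variable α links the value of the place features (abbreviated [place]) on the target to the same value on the neighbouring segment, so place is the feature that assimilates.
Since the environment is written after the underscore, the trigger follows the target; the direction is regressive.

regressive place assimilation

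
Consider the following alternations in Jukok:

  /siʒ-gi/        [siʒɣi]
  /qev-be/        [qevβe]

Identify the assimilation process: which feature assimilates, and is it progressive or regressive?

progressive manner assimilation

The segment that alternates is /g/, which surfaces as [ɣ] when adjacent to /ʒ/.
/g/ is a stop while /ʒ/ is a fricative; the output [ɣ] is a fricative, matching the trigger — so the feature that spreads is manner.
Place and voice are unchanged, so the assimilation is partial, not total.
The other alternating form patterns the same way: /b/ → [β] after /v/ (stop → fricative, matching a fricative) — only manner changes, and always toward the preceding segment.
Since the segment that changes follows the conditioning segment, the assimilation is progressive.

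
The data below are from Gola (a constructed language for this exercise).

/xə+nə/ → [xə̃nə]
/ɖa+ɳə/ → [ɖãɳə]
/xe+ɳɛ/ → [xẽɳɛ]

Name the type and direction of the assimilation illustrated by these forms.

The vowel /ə/ surfaces as nasalised [ə̃] next to the following nasal /n/ — it has acquired the [+nasal] feature of its neighbour.
Likewise in the remaining data: /a/ → [ã] before /ɳ/; /e/ → [ẽ] before /ɳ/ — each time a vowel is nasalised next to a following nasal.
Because the conditioning nasal is to the right of the vowel that changes, the process is regressive (anticipatory).

regressive nasality assimilation (vowel nasalisation)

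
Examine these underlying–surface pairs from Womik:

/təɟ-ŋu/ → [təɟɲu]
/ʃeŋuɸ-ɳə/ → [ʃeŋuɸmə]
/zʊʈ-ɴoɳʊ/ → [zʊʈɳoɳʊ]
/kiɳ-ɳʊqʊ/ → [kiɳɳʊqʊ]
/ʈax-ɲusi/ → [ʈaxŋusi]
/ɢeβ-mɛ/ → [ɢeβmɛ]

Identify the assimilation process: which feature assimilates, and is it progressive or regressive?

progressive place assimilation

Comparing underlying and surface forms, /ŋ/ → [ɲ] is the alternation; the neighbouring /ɟ/ is constant.
The change velar → palatal matches the place of the preceding /ɟ/, identifying this as place assimilation.
Manner and voice are unchanged, so the assimilation is partial, not total.
The same holds elsewhere in the data: /ɳ/ → [m] after /ɸ/ (retroflex → bilabial, matching bilabial); /ɴ/ → [ɳ] after /ʈ/ (uvular → retroflex, matching retroflex); /ɲ/ → [ŋ] after /x/ (palatal → velar, matching velar) — only place changes, and always toward the preceding segment.
No alternation appears in [kiɳɳʊqʊ], [ɢeβmɛ]: there the adjacent consonants already agree in place (/ɳ/ and /ɳ/ are both retroflex; /m/ and /β/ are both bilabial), so these forms are consistent with the same rule.
Since the segment that changes follows the conditioning segment, the assimilation is progressive.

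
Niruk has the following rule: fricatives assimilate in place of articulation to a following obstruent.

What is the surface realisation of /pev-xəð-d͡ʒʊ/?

[peɣxəʒd͡ʒʊ]

The rule targets /v/ (voiced labiodental fricative), which sits before the trigger /x/ (velar).
A voiced velar fricative is [ɣ], so the surface segment is [ɣ].
The same rule applies at the second boundary: /ð/ → [ʒ] next to /d͡ʒ/.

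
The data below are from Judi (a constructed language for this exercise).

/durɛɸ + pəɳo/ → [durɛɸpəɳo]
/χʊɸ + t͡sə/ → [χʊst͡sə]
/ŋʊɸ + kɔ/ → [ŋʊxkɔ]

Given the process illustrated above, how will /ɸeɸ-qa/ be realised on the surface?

[ɸeχqa]

The data show regressive place assimilation: /ɸ/ → [s] before /t͡s/; /ɸ/ → [x] before /k/. In each pair only place changes, matching the following consonant, while manner and voice stay constant.
Nothing changes in [durɛɸpəɳo]: there the adjacent consonants already agree in place (/ɸ/ and /p/ are both bilabial), so this form is consistent with the same rule.
/ɸ/ is a voiceless bilabial fricative. The following trigger /q/ is uvular, so /ɸ/ must become uvular as well.
Changing only its place to uvular gives [χ] — the voiceless uvular fricative.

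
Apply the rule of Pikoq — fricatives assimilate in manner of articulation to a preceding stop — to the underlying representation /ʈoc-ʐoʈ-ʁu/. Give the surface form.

[ʈocɖoʈɢu]

/ʐ/ is a voiced retroflex fricative. The preceding trigger /c/ is a stop, so /ʐ/ must become a stop as well.
The voiced retroflex stop is [ɖ], so /ʐ/ → [ɖ].
The same rule applies at the second boundary: /ʁ/ → [ɢ] next to /ʈ/.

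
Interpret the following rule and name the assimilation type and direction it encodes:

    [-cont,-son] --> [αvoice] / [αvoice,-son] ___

progressive voicing assimilation

The rule copies [voice] from the environment onto the target, so the assimilating feature is voicing.
Since the environment is written before the underscore, the trigger precedes the target; the direction is progressive.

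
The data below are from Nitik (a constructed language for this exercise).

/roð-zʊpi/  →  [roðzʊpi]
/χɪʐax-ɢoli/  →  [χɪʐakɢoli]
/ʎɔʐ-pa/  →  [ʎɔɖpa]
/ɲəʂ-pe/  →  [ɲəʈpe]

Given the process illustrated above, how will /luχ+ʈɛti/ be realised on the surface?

[luqʈɛti]

The data show regressive manner assimilation: /x/ → [k] before /ɢ/; /ʐ/ → [ɖ] before /p/; /ʂ/ → [ʈ] before /p/. In each pair only manner changes, matching the following consonant, while place and voice stay constant.
Nothing changes in [roðzʊpi]: there the adjacent consonants already agree in manner (/ð/ and /z/ are both fricatives), so this form is consistent with the same rule.
The rule targets /χ/ (voiceless uvular fricative), which sits before the trigger /ʈ/ (stop).
A voiceless uvular stop is [q], so the surface segment is [q].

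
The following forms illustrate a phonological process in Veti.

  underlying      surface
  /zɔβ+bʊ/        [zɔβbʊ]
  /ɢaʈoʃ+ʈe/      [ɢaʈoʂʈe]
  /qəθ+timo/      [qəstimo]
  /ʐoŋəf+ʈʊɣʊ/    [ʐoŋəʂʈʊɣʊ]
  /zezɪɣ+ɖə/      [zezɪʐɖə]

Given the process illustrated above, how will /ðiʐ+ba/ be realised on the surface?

The data show regressive place assimilation: /ʃ/ → [ʂ] before /ʈ/; /θ/ → [s] before /t/; /f/ → [ʂ] before /ʈ/; /ɣ/ → [ʐ] before /ɖ/. In each pair only place changes, matching the following consonant, while manner and voice stay constant.
No alternation appears in [zɔβbʊ]: there the adjacent consonants already agree in place (/β/ and /b/ are both bilabial), so this form is consistent with the same rule.
/ʐ/ is a voiced retroflex fricative. The following trigger /b/ is bilabial, so /ʐ/ must become bilabial as well.
A voiced bilabial fricative is [β], so the surface segment is [β].

[ðiβba]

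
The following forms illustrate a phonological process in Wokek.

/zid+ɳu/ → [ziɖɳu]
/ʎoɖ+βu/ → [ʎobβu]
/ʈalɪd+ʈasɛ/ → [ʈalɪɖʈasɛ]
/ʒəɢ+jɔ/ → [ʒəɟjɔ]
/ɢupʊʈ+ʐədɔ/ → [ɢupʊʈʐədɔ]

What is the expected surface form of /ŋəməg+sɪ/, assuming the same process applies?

The data show regressive place assimilation: /d/ → [ɖ] before /ɳ/; /ɖ/ → [b] before /β/; /d/ → [ɖ] before /ʈ/; /ɢ/ → [ɟ] before /j/. In each pair only place changes, matching the following consonant, while manner and voice stay constant.
Nothing changes in [ɢupʊʈʐədɔ]: there the adjacent consonants already agree in place (/ʈ/ and /ʐ/ are both retroflex), so this form is consistent with the same rule.
/g/ is a voiced velar stop. The following trigger /s/ is alveolar, so /g/ must become alveolar as well.
Changing only its place to alveolar gives [d] — the voiced alveolar stop.

[ŋəmədsɪ]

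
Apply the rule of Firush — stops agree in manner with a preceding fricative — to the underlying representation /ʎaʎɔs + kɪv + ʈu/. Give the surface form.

/k/ is a voiceless velar stop. The preceding trigger /s/ is a fricative, so /k/ must become a fricative as well.
The voiceless velar fricative is [x], so /k/ → [x].
At the second juncture, /ʈ/ likewise becomes [ʂ] adjacent to /v/.

[ʎaʎɔsxɪvʂu]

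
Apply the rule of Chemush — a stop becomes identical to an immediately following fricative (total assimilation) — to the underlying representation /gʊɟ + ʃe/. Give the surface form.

/ɟ/ is the segment targeted by the rule; it sits immediately before /ʃ/, so it assimilates completely and surfaces as [ʃ].

[gʊʃʃe]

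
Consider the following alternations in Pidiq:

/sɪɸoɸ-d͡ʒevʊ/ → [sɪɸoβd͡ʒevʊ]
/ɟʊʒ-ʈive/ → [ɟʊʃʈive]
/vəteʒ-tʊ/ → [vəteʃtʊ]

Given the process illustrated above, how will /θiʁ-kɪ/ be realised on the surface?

The data show regressive voicing assimilation: /ɸ/ → [β] before /d͡ʒ/; /ʒ/ → [ʃ] before /ʈ/; /ʒ/ → [ʃ] before /t/. In each pair only voicing changes, matching the following consonant, while place and manner stay constant.
The rule targets /ʁ/ (voiced uvular fricative), which sits before the trigger /k/ (voiceless).
The voiceless uvular fricative is [χ], so /ʁ/ → [χ].

[θiχkɪ]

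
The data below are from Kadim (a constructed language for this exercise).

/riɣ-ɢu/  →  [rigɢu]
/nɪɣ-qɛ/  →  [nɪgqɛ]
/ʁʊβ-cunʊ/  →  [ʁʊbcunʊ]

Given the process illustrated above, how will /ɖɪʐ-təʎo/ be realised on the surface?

The data show regressive manner assimilation: /ɣ/ → [g] before /ɢ/; /ɣ/ → [g] before /q/; /β/ → [b] before /c/. In each pair only manner changes, matching the following consonant, while place and voice stay constant.
The rule targets /ʐ/ (voiced retroflex fricative), which sits before the trigger /t/ (stop).
Changing only its manner to stop gives [ɖ] — the voiced retroflex stop.

[ɖɪɖtəʎo]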